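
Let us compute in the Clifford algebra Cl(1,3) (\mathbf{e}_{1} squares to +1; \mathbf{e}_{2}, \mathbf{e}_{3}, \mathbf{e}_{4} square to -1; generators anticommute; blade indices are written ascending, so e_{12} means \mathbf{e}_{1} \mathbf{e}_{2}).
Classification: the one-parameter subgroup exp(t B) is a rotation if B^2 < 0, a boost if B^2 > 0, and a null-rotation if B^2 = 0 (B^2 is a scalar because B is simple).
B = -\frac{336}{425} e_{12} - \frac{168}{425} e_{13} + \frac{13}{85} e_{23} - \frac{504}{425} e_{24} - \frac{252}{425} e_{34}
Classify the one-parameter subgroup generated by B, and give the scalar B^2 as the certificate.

B^2 term by term: the squares give (-\frac{336}{425})^2*(e_{12})^2 + (-\frac{168}{425})^2*(e_{13})^2 + (\frac{13}{85})^2*(e_{23})^2 + (-\frac{504}{425})^2*(e_{24})^2 + (-\frac{252}{425})^2*(e_{34})^2 = \frac{112896}{180625}*(+1) + \frac{28224}{180625}*(+1) + \frac{169}{7225}*(-1) + \frac{254016}{180625}*(-1) + \frac{63504}{180625}*(-1) = -1 (each basis 2-blade squares to minus the product of its generators' squares); cross terms between blades sharing an index anticommute and cancel; the commuting (index-disjoint) pairs give grade-4 terms 2*c*c'*(blade product), which cancel blade by blade — e_{1234}: \frac{169344}{180625} - \frac{169344}{180625} = 0 — confirming B is simple. So B^2 = -1.
Answer: rotation, certificate B^2 = -1. B^2 = -1 is basis-independent, so its sign is the whole story.


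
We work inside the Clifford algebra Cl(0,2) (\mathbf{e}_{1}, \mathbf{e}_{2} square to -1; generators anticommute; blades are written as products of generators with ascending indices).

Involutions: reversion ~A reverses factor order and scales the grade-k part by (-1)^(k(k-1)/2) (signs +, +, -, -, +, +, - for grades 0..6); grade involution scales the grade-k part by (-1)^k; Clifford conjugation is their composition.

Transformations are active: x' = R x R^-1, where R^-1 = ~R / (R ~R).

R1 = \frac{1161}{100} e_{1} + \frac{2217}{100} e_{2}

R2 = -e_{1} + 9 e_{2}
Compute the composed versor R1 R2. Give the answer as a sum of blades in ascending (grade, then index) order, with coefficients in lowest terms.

Distribute over the terms of R1 (each basis-blade product reordered to ascending indices, repeated generators contracted through their squares):
(\frac{1161}{100} e_{1}) R2 = \frac{1161}{100} + \frac{10449}{100} e_{1} e_{2}
(\frac{2217}{100} e_{2}) R2 = -\frac{19953}{100} + \frac{2217}{100} e_{1} e_{2}
Summing the partial products and collecting blades:
Answer: -\frac{4698}{25} + \frac{6333}{50} e_{1} e_{2}


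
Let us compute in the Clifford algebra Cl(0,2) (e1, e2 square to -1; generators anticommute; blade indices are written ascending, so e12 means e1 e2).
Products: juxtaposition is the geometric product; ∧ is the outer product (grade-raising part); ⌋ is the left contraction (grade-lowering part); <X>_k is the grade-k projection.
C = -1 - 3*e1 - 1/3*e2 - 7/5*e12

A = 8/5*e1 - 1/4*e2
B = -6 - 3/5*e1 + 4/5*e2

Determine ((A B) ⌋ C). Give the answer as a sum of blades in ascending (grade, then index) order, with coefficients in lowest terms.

step 1: 29/25 - 48/5*e1 + 3/2*e2 + 113/100*e12
step 2: -13939/500 - 279/50*e1 - 1037/75*e2 - 203/125*e12
Answer: -13939/500 - 279/50*e1 - 1037/75*e2 - 203/125*e12


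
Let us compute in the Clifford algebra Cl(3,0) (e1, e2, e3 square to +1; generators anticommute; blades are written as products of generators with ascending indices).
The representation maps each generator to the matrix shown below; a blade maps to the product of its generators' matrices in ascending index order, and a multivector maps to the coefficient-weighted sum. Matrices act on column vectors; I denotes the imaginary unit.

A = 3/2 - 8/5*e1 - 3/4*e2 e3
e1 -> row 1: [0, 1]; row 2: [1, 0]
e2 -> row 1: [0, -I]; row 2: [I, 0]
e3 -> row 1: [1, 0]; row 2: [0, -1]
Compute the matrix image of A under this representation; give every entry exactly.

Bivector images (products of the table entries): rho(e2 e3) = rho(e2)rho(e3) = row 1: [0, I]; row 2: [I, 0].
M = (3/2)*1 + (-8/5)*rho(e1) + (-3/4)*rho(e2 e3), summed entrywise (1 is the identity matrix):
Answer: row 1: [3/2, -8/5 - 3*I/4]; row 2: [-8/5 - 3*I/4, 3/2]


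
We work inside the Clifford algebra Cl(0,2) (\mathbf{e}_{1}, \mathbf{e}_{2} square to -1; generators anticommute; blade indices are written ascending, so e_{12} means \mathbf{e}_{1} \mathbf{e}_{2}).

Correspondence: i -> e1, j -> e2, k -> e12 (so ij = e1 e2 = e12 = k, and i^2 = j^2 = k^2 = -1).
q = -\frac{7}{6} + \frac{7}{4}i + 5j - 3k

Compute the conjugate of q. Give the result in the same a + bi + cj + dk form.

In blades: q = -\frac{7}{6} + \frac{7}{4} e_{1} + 5 e_{2} - 3 e_{12}.
Conjugation here is Clifford conjugation: the scalar is fixed and the grade-1 and grade-2 blades all flip sign, giving -\frac{7}{6} - \frac{7}{4} e_{1} - 5 e_{2} + 3 e_{12}; translating back:
Answer: -\frac{7}{6} - \frac{7}{4}i - 5j + 3k


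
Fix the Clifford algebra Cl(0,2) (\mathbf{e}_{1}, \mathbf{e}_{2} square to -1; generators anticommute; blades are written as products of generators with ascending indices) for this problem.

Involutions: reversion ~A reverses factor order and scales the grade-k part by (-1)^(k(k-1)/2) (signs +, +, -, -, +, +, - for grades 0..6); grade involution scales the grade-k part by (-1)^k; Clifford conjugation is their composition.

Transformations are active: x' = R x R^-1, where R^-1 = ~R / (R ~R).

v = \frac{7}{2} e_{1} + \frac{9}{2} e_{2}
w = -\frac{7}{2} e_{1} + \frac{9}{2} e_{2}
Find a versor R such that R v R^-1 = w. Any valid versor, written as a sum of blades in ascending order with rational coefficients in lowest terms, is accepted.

Why this works: both vectors square to -\frac{65}{2}, so q(v) = q(w) and R = v + w = 9 e_{2} carries v to w — its own direction survives, the complement (v - w)/2 flips.
Answer: 9 e_{2}


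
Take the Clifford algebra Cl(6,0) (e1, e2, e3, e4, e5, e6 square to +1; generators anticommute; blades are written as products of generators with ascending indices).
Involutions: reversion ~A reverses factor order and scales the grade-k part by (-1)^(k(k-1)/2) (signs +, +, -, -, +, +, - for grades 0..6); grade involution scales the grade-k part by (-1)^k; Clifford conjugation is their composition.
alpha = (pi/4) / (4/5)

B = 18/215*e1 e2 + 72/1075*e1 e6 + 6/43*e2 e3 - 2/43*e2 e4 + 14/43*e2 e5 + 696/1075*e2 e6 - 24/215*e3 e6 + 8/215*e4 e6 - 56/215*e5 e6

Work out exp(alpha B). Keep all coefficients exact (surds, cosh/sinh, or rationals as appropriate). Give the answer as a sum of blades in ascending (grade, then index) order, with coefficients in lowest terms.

B^2 term by term: the squares give (18/215)^2*(e1 e2)^2 + (72/1075)^2*(e1 e6)^2 + (6/43)^2*(e2 e3)^2 + (-2/43)^2*(e2 e4)^2 + (14/43)^2*(e2 e5)^2 + (696/1075)^2*(e2 e6)^2 + (-24/215)^2*(e3 e6)^2 + (8/215)^2*(e4 e6)^2 + (-56/215)^2*(e5 e6)^2 = 324/46225*(-1) + 5184/1155625*(-1) + 36/1849*(-1) + 4/1849*(-1) + 196/1849*(-1) + 484416/1155625*(-1) + 576/46225*(-1) + 64/46225*(-1) + 3136/46225*(-1) = -16/25 (each basis 2-blade squares to minus the product of its generators' squares); cross terms between blades sharing an index anticommute and cancel; the commuting (index-disjoint) pairs give grade-4 terms 2*c*c'*(blade product), which cancel blade by blade — e1 e2 e3 e6: -864/46225 + 864/46225 = 0; e1 e2 e4 e6: 288/46225 - 288/46225 = 0; e1 e2 e5 e6: -2016/46225 + 2016/46225 = 0; e2 e3 e4 e6: 96/9245 - 96/9245 = 0; e2 e3 e5 e6: -672/9245 + 672/9245 = 0; e2 e4 e5 e6: 224/9245 - 224/9245 = 0 — confirming B is simple. So B^2 = -16/25.
B^2 = -16/25 — B^2 < 0, so the exponential closes trigonometrically: l = 4/5, alpha*l = pi/4, so exp(alpha B) = cos(pi/4) + (sin(pi/4)/(4/5))*B = sqrt(2)/2 + (5*sqrt(2)/8)*B.
Answer: sqrt(2)/2 + 9*sqrt(2)/172*e1 e2 + 9*sqrt(2)/215*e1 e6 + 15*sqrt(2)/172*e2 e3 - 5*sqrt(2)/172*e2 e4 + 35*sqrt(2)/172*e2 e5 + 87*sqrt(2)/215*e2 e6 - 3*sqrt(2)/43*e3 e6 + sqrt(2)/43*e4 e6 - 7*sqrt(2)/43*e5 e6


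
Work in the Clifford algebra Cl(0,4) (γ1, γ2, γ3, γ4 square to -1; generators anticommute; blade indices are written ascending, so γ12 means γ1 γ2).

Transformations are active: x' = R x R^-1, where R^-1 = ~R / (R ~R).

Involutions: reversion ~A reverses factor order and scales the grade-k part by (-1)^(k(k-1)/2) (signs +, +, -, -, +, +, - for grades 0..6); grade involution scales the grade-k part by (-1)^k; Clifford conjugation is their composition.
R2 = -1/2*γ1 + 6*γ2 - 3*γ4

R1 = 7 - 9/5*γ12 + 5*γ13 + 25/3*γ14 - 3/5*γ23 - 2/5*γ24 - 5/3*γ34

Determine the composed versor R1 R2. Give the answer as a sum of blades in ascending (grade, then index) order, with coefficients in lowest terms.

Distribute over the terms of R2 (each basis-blade product reordered to ascending indices, repeated generators contracted through their squares):
R1 (-1/2*γ1) = -7/2*γ1 + 9/10*γ2 - 5/2*γ3 - 25/6*γ4 + 3/10*γ123 + 1/5*γ124 + 5/6*γ134
R1 (6*γ2) = 54/5*γ1 + 42*γ2 - 18/5*γ3 - 12/5*γ4 - 30*γ123 - 50*γ124 - 10*γ234
R1 (-3*γ4) = 25*γ1 - 6/5*γ2 - 5*γ3 - 21*γ4 + 27/5*γ124 - 15*γ134 + 9/5*γ234
Summing the partial products and collecting blades:
Answer: 323/10*γ1 + 417/10*γ2 - 111/10*γ3 - 827/30*γ4 - 297/10*γ123 - 222/5*γ124 - 85/6*γ134 - 41/5*γ234


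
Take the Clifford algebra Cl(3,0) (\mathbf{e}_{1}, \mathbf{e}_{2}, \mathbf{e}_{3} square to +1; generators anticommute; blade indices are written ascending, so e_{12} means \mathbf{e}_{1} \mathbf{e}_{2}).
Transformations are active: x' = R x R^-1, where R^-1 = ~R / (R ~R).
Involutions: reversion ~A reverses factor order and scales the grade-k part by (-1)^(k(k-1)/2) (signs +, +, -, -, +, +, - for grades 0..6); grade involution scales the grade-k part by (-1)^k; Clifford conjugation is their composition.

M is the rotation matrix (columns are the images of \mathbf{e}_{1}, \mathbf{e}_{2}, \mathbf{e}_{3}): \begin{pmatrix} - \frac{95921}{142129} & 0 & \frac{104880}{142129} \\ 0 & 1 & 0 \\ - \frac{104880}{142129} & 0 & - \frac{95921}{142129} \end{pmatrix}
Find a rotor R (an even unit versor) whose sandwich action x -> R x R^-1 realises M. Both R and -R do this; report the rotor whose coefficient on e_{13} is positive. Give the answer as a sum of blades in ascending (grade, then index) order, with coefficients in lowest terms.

Method: write R = a + b12*e_{12} + b13*e_{13} + b23*e_{23} with a^2 + b12^2 + b13^2 + b23^2 = 1 (so R^-1 = ~R). Expanding the columns R e_j ~R gives tr M = 4a^2 - 1 and, from the antisymmetric part, M21 - M12 = -4a*b12, M13 - M31 = 4a*b13, M32 - M23 = -4a*b23.
Here tr M = -\frac{49713}{142129}, so a^2 = (1 + tr M)/4 = \frac{23104}{142129} and a = ±\frac{152}{377}. Taking a = \frac{152}{377}: M21 - M12 = 0, M13 - M31 = \frac{209760}{142129}, M32 - M23 = 0, giving b12 = 0, b13 = \frac{345}{377}, b23 = 0, i.e. R = \frac{152}{377} + \frac{345}{377} e_{13}.
Its e_{13} coefficient is already positive.
Answer: \frac{152}{377} + \frac{345}{377} e_{13}. Note: both R and -R realise this M (trace -\frac{49713}{142129}); the covering map identifies them, and the e_{13}-coefficient sign is the tie-breaker.


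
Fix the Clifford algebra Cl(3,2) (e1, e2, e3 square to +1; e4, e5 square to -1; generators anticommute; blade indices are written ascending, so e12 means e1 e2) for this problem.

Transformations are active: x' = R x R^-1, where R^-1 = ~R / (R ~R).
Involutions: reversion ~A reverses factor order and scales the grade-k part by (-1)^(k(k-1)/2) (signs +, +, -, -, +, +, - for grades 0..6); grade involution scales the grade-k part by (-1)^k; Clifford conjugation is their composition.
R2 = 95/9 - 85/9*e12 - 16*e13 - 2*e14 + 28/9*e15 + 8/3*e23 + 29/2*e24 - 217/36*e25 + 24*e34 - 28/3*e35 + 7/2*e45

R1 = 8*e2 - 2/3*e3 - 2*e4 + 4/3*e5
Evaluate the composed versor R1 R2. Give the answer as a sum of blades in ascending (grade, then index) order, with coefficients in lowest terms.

Distribute over the terms of R1 (each basis-blade product reordered to ascending indices, repeated generators contracted through their squares):
(8*e2) R2 = 680/9*e1 + 760/9*e2 + 64/3*e3 + 116*e4 - 434/9*e5 + 128*e123 + 16*e124 - 224/9*e125 + 192*e234 - 224/3*e235 + 28*e245
(-2/3*e3) R2 = -32/3*e1 + 16/9*e2 - 190/27*e3 - 16*e4 + 56/9*e5 + 170/27*e123 - 4/3*e134 + 56/27*e135 + 29/3*e234 - 217/54*e235 - 7/3*e345
(-2*e4) R2 = 4*e1 - 29*e2 - 48*e3 - 190/9*e4 + 7*e5 + 170/9*e124 + 32*e134 + 56/9*e145 - 16/3*e234 - 217/18*e245 - 56/3*e345
(4/3*e5) R2 = 112/27*e1 - 217/27*e2 - 112/9*e3 + 14/3*e4 + 380/27*e5 - 340/27*e125 - 64/3*e135 - 8/3*e145 + 32/9*e235 + 58/3*e245 + 32*e345
Summing the partial products and collecting blades:
Answer: 1972/27*e1 + 1328/27*e2 - 1246/27*e3 + 752/9*e4 - 565/27*e5 + 3626/27*e123 + 314/9*e124 - 1012/27*e125 + 92/3*e134 - 520/27*e135 + 32/9*e145 + 589/3*e234 - 4057/54*e235 + 635/18*e245 + 11*e345


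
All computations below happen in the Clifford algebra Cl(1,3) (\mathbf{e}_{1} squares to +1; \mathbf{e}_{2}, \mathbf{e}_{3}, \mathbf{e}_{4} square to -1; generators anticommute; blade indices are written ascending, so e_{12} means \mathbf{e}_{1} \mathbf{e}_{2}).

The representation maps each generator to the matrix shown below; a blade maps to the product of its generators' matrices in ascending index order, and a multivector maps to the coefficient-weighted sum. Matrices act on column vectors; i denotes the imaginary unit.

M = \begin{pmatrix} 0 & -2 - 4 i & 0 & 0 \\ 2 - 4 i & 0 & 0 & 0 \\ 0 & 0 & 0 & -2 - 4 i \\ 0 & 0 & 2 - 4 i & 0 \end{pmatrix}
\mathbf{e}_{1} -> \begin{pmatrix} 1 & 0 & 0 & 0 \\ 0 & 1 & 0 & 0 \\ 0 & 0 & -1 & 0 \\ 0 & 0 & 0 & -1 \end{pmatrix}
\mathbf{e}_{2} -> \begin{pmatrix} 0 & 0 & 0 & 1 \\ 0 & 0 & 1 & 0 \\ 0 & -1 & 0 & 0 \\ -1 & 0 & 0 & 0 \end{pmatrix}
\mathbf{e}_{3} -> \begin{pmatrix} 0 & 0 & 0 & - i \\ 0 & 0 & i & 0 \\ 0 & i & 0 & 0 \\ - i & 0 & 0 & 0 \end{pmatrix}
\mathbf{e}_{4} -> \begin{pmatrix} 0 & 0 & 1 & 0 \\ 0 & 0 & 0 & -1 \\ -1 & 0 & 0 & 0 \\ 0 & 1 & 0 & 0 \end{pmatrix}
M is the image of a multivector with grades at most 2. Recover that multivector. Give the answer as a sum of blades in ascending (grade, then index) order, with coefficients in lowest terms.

Method: the blade images are trace-orthogonal — tr(rho(e_A) rho(e_B)^-1) = 4 if A = B and 0 otherwise — and rho(e_A)^-1 = (e_A)^2 * rho(e_A) with (e_A)^2 = +1 or -1, so the coefficient of e_A in the preimage is (e_A)^2 * tr(M rho(e_A))/4.
Nonzero projections over blades of grade <= 2: e_{24}: (e_{24})^2 = -1, tr(M rho(e_{24})) = 8, coefficient -2; e_{34}: (e_{34})^2 = -1, tr(M rho(e_{34})) = -16, coefficient 4. Every other blade of grade <= 2 projects to 0.
Answer: -2 e_{24} + 4 e_{34}


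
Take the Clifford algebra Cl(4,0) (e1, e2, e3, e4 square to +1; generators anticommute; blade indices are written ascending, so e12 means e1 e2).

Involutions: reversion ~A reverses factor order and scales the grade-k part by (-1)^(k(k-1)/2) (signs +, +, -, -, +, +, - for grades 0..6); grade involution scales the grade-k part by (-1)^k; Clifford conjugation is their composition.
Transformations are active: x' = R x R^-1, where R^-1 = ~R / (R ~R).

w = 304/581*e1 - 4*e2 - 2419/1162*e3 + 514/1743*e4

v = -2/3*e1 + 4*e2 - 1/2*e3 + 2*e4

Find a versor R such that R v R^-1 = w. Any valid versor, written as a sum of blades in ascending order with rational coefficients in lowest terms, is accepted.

R = v + w = -250/1743*e1 - 1500/581*e3 + 4000/1743*e4 works: the equal norms (745/36) guarantee its sandwich swaps v into w.
Answer: -250/1743*e1 - 1500/581*e3 + 4000/1743*e4


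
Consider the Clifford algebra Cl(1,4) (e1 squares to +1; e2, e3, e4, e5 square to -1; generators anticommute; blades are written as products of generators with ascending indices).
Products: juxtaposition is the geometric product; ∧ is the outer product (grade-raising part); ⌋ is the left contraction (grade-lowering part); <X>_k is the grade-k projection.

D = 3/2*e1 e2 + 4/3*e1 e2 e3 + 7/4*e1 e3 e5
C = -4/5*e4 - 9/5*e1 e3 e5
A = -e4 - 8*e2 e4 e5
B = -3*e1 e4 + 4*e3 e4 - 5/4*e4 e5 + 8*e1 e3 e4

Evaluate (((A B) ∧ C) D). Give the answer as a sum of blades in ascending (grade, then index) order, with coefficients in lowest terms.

step 1: 3*e1 - 10*e2 - 4*e3 - 5/4*e5 + 8*e1 e3 - 24*e1 e2 e5 - 32*e2 e3 e5 + 64*e1 e2 e3 e5
step 2: -12/5*e1 e4 + 8*e2 e4 + 16/5*e3 e4 - e4 e5 - 32/5*e1 e3 e4 - 18*e1 e2 e3 e5 - 96/5*e1 e2 e4 e5 - 128/5*e2 e3 e4 e5 + 256/5*e1 e2 e3 e4 e5
step 3: -63/2*e2 - 24*e5 + 12*e1 e4 + 1162/15*e2 e4 - 27*e3 e5 - 1624/15*e4 e5 - 608/15*e1 e2 e4 - 107/12*e1 e3 e4 + 596/15*e1 e4 e5 - 40*e2 e3 e4 + 47*e3 e4 e5 + 24/5*e1 e2 e3 e4 - 3/2*e1 e2 e4 e5 - 192/5*e1 e3 e4 e5 - 46/3*e1 e2 e3 e4 e5
Answer: -63/2*e2 - 24*e5 + 12*e1 e4 + 1162/15*e2 e4 - 27*e3 e5 - 1624/15*e4 e5 - 608/15*e1 e2 e4 - 107/12*e1 e3 e4 + 596/15*e1 e4 e5 - 40*e2 e3 e4 + 47*e3 e4 e5 + 24/5*e1 e2 e3 e4 - 3/2*e1 e2 e4 e5 - 192/5*e1 e3 e4 e5 - 46/3*e1 e2 e3 e4 e5


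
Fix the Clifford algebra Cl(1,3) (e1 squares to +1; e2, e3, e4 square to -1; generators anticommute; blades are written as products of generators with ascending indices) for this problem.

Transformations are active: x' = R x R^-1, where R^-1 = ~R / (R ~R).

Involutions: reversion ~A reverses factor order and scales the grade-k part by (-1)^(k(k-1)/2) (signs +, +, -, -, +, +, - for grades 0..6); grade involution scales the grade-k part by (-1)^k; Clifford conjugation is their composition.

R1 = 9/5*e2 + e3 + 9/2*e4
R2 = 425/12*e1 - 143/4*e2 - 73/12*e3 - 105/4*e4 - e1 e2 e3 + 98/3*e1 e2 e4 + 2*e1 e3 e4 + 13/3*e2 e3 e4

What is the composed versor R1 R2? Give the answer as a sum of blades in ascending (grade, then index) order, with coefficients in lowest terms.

Distribute over the terms of R1 (each basis-blade product reordered to ascending indices, repeated generators contracted through their squares):
(9/5*e2) R2 = 1287/20 - 255/4*e1 e2 - 9/5*e1 e3 + 294/5*e1 e4 - 219/20*e2 e3 - 189/4*e2 e4 - 39/5*e3 e4 - 18/5*e1 e2 e3 e4
(e3) R2 = 73/12 + e1 e2 - 425/12*e1 e3 + 2*e1 e4 + 143/4*e2 e3 + 13/3*e2 e4 - 105/4*e3 e4 + 98/3*e1 e2 e3 e4
(9/2*e4) R2 = 945/8 - 147*e1 e2 - 9*e1 e3 - 1275/8*e1 e4 - 39/2*e2 e3 + 1287/8*e2 e4 + 219/8*e3 e4 + 9/2*e1 e2 e3 e4
Summing the partial products and collecting blades:
Answer: 22627/120 - 839/4*e1 e2 - 2773/60*e1 e3 - 3943/40*e1 e4 + 53/10*e2 e3 + 2831/24*e2 e4 - 267/40*e3 e4 + 1007/30*e1 e2 e3 e4


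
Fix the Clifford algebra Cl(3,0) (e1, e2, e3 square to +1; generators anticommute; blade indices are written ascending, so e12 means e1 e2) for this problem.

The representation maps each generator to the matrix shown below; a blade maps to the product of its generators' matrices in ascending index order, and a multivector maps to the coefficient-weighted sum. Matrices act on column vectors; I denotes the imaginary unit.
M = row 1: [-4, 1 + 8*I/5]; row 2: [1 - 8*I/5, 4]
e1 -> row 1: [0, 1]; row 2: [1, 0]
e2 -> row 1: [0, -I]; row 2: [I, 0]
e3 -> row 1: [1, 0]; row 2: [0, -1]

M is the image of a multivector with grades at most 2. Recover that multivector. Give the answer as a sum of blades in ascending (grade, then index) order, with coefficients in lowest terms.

Method: 1, rho(e1), rho(e2), rho(e3) form a trace-orthogonal basis of the 2x2 complex matrices (tr(X Y) = 2 if X = Y, else 0), so M = m0*1 + m1*rho(e1) + m2*rho(e2) + m3*rho(e3) with m0 = tr(M)/2 = 0, m1 = tr(M rho(e1))/2 = 1, m2 = tr(M rho(e2))/2 = -8/5, m3 = tr(M rho(e3))/2 = -4.
Multiplying table entries, the bivector images are rho(e12) = I*rho(e3), rho(e13) = -I*rho(e2), rho(e23) = I*rho(e1); with real blade coefficients the real parts of m0..m3 are the coefficients of 1, e1, e2, e3 and the imaginary parts give the bivectors (e23: Im m1, e13: -Im m2, e12: Im m3).
Answer: e1 - 8/5*e2 - 4*e3


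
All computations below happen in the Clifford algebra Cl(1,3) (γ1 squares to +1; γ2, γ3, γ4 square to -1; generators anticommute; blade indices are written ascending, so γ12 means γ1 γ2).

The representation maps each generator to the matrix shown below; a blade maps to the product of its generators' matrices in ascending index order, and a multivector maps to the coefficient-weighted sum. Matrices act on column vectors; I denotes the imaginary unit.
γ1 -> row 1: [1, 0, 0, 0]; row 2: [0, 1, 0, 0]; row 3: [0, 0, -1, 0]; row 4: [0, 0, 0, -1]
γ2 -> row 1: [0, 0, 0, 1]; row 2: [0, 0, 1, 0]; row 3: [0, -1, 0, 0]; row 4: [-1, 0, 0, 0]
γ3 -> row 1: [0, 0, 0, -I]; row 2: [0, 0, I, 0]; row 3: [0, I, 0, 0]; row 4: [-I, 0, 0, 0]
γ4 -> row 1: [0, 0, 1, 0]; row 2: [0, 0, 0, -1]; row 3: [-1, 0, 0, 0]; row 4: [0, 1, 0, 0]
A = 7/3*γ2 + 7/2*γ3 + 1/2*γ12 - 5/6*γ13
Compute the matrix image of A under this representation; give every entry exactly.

Bivector images (products of the table entries): rho(γ12) = rho(γ1)rho(γ2) = row 1: [0, 0, 0, 1]; row 2: [0, 0, 1, 0]; row 3: [0, 1, 0, 0]; row 4: [1, 0, 0, 0]; rho(γ13) = rho(γ1)rho(γ3) = row 1: [0, 0, 0, -I]; row 2: [0, 0, I, 0]; row 3: [0, -I, 0, 0]; row 4: [I, 0, 0, 0].
M = (7/3)*rho(γ2) + (7/2)*rho(γ3) + (1/2)*rho(γ12) + (-5/6)*rho(γ13), summed entrywise:
Answer: row 1: [0, 0, 0, 17/6 - 8*I/3]; row 2: [0, 0, 17/6 + 8*I/3, 0]; row 3: [0, -11/6 + 13*I/3, 0, 0]; row 4: [-11/6 - 13*I/3, 0, 0, 0]


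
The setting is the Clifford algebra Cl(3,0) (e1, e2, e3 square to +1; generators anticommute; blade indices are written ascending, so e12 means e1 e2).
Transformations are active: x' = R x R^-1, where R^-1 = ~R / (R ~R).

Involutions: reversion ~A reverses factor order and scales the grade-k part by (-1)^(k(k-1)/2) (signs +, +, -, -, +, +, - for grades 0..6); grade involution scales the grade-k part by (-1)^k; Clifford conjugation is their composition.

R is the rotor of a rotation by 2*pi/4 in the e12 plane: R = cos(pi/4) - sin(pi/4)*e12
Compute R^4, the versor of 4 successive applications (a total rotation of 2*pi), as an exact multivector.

The rotor phase is half the rotation angle and phases add under composition, so 4 steps in the e12 plane accumulate phase 4*(pi/4) = pi: R^4 = cos(pi) - sin(pi)*e12.
cos(pi) = -1 and sin(pi) = 0, so R^4 = -1. The total rotation 2*pi is 1 full turn, so every vector returns to itself, yet the rotor is -1, on the OTHER sheet of the double cover (an odd number of 2*pi turns).
Answer: -1


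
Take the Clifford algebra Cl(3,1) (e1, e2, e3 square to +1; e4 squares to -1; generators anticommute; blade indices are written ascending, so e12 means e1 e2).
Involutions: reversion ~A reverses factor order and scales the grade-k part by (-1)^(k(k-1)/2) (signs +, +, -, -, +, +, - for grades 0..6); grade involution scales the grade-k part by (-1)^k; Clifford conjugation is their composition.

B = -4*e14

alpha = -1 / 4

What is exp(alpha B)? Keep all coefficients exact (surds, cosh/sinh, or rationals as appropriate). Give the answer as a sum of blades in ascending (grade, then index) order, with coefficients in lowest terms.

B^2 = (-4)^2*(e14)^2 = 16*(+1) = 16 (a basis 2-blade squares to minus the product of its generators' squares).
B^2 = 16 — a positive square means the series sums to a boost: l = 4, alpha*l = -1, so exp(alpha B) = cosh(-1) + (sinh(-1)/4)*B = cosh(1) + (-sinh(1)/4)*B.
Answer: cosh(1) + sinh(1)*e14


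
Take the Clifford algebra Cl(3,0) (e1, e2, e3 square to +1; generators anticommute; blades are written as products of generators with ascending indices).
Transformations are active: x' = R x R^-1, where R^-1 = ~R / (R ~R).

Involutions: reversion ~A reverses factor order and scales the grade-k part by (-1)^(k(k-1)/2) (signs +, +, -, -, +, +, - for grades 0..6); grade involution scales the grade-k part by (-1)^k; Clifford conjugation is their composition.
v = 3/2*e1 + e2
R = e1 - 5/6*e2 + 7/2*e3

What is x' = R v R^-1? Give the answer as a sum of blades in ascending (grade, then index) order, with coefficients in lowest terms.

~R = e1 - 5/6*e2 + 7/2*e3, and R ~R = 251/18, so R^-1 = ~R / (251/18).
R v = 2/3 + 9/4*e1 e2 - 21/4*e1 e3 - 7/2*e2 e3
Answer: -705/502*e1 - 271/251*e2 + 84/251*e3


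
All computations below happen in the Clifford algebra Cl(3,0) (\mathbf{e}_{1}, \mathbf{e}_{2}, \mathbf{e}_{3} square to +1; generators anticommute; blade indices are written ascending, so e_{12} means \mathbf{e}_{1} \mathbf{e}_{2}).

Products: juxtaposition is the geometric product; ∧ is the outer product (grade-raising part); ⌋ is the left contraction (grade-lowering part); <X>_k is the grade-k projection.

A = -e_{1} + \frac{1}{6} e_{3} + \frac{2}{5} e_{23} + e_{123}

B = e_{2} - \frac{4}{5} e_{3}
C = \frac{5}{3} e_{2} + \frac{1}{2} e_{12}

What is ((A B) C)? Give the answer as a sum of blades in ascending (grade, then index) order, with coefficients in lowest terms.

step 1: -\frac{2}{15} - \frac{8}{25} e_{2} - \frac{2}{5} e_{3} - \frac{9}{5} e_{12} - \frac{1}{5} e_{13} - \frac{1}{6} e_{23}
step 2: \frac{11}{30} - \frac{71}{25} e_{1} - \frac{2}{9} e_{2} + \frac{5}{18} e_{3} - \frac{1}{15} e_{12} + \frac{1}{12} e_{13} + \frac{17}{30} e_{23} + \frac{2}{15} e_{123}
Answer: \frac{11}{30} - \frac{71}{25} e_{1} - \frac{2}{9} e_{2} + \frac{5}{18} e_{3} - \frac{1}{15} e_{12} + \frac{1}{12} e_{13} + \frac{17}{30} e_{23} + \frac{2}{15} e_{123}


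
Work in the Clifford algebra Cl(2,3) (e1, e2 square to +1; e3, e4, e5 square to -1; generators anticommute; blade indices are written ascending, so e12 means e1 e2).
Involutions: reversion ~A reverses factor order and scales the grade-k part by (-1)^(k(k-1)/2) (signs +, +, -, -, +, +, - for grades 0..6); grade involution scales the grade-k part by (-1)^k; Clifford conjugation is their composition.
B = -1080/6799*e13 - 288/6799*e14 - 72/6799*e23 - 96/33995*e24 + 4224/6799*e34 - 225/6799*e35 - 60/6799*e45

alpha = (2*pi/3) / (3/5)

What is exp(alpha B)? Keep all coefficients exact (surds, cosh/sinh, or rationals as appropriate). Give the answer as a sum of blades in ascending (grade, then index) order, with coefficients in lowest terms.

B^2 term by term: the squares give (-1080/6799)^2*(e13)^2 + (-288/6799)^2*(e14)^2 + (-72/6799)^2*(e23)^2 + (-96/33995)^2*(e24)^2 + (4224/6799)^2*(e34)^2 + (-225/6799)^2*(e35)^2 + (-60/6799)^2*(e45)^2 = 1166400/46226401*(+1) + 82944/46226401*(+1) + 5184/46226401*(+1) + 9216/1155660025*(+1) + 17842176/46226401*(-1) + 50625/46226401*(-1) + 3600/46226401*(-1) = -9/25 (each basis 2-blade squares to minus the product of its generators' squares); cross terms between blades sharing an index anticommute and cancel; the commuting (index-disjoint) pairs give grade-4 terms 2*c*c'*(blade product), which cancel blade by blade — e1234: -41472/46226401 + 41472/46226401 = 0; e1345: 129600/46226401 - 129600/46226401 = 0; e2345: 8640/46226401 - 8640/46226401 = 0 — confirming B is simple. So B^2 = -9/25.
B^2 = -9/25 — a negative square means the series sums to a rotation: l = 3/5, alpha*l = 2*pi/3, so exp(alpha B) = cos(2*pi/3) + (sin(2*pi/3)/(3/5))*B = -1/2 + (5*sqrt(3)/6)*B.
Answer: -1/2 - 900*sqrt(3)/6799*e13 - 240*sqrt(3)/6799*e14 - 60*sqrt(3)/6799*e23 - 16*sqrt(3)/6799*e24 + 3520*sqrt(3)/6799*e34 - 375*sqrt(3)/13598*e35 - 50*sqrt(3)/6799*e45


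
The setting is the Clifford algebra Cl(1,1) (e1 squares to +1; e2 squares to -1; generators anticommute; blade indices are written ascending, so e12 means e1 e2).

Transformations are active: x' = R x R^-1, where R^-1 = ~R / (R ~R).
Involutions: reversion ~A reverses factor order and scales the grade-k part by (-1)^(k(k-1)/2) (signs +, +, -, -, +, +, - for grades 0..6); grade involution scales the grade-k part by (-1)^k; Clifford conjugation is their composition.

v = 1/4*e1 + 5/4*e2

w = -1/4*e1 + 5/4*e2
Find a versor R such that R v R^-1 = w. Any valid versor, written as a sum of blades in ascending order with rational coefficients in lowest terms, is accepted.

A norm check does it: q(v) = q(w) = -3/2, hence R = v + w = 5/2*e2 realises the map — parallel part kept, (v - w)/2 negated, v carried to w.
Answer: 5/2*e2


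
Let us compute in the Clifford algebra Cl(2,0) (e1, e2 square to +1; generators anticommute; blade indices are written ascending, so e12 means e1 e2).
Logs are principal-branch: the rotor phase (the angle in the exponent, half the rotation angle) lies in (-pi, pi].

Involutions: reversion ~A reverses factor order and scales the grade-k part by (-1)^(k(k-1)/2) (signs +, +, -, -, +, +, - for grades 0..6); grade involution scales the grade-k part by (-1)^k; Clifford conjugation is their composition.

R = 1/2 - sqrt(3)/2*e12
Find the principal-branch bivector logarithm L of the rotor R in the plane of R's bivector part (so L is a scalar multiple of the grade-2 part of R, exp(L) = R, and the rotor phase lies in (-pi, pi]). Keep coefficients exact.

The scalar part of R is 1/2, which pins the rotor phase on the principal branch; dividing the bivector part by the sine of that phase recovers the unit plane, and L is the phase times that plane.
Concretely: cos(phase) = 1/2 gives phase = ±pi/3, and since phase/sin(phase) is even the sign is immaterial: L = (phase/sin(phase)) * <R>_2 = (2*sqrt(3)*pi/9) * <R>_2.
Answer: -pi/3*e12


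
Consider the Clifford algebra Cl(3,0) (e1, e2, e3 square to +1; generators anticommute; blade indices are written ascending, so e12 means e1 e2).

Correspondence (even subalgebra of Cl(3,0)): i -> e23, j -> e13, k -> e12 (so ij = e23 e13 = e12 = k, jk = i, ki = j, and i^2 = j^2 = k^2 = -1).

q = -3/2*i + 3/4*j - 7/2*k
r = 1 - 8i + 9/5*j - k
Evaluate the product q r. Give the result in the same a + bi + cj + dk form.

In blades: q = -7/2*e12 + 3/4*e13 - 3/2*e23, r = 1 - e12 + 9/5*e13 - 8*e23.
Distribute q over r term by term (generator squares from the signature, products reordered to ascending indices): (-7/2*e12)*r = -7/2 - 7/2*e12 + 28*e13 + 63/10*e23; (3/4*e13)*r = -27/20 + 6*e12 + 3/4*e13 - 3/4*e23; (-3/2*e23)*r = -12 - 27/10*e12 - 3/2*e13 - 3/2*e23.
Sum: -337/20 - 1/5*e12 + 109/4*e13 + 81/20*e23; translating back through the correspondence:
Answer: -337/20 + 81/20*i + 109/4*j - 1/5*k


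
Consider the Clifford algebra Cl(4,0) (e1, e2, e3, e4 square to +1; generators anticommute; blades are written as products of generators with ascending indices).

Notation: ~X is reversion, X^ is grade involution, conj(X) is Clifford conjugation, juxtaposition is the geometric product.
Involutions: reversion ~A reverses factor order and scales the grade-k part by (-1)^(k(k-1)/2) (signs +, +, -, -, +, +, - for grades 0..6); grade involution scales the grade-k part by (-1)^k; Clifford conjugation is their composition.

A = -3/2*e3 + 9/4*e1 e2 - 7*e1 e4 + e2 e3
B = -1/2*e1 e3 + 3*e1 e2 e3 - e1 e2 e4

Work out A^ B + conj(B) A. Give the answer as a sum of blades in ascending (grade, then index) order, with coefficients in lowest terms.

first term: -9/4*e1 + 7*e2 - 27/4*e3 + 9/4*e4 + 4*e1 e2 + 9/8*e2 e3 + 7/2*e3 e4 + e1 e3 e4 + 21*e2 e3 e4 - 3/2*e1 e2 e3 e4
second term: -15/4*e1 + 7*e2 - 27/4*e3 + 9/4*e4 - 5*e1 e2 + 9/8*e2 e3 + 7/2*e3 e4 - e1 e3 e4 - 21*e2 e3 e4 - 3/2*e1 e2 e3 e4
Answer: -6*e1 + 14*e2 - 27/2*e3 + 9/2*e4 - e1 e2 + 9/4*e2 e3 + 7*e3 e4 - 3*e1 e2 e3 e4


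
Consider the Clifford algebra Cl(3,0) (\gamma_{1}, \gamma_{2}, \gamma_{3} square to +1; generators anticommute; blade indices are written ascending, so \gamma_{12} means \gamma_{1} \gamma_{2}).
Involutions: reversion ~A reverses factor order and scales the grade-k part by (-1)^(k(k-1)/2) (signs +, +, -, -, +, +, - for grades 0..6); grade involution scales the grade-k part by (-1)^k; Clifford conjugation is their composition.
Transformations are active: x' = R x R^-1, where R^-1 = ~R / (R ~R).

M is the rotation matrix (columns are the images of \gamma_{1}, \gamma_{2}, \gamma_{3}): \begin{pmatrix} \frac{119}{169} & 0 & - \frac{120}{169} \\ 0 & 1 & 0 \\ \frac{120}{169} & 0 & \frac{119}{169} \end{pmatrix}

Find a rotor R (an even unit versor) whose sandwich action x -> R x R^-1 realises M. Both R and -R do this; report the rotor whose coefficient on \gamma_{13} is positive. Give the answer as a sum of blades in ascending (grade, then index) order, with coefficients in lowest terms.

Method: write R = a + b12*\gamma_{12} + b13*\gamma_{13} + b23*\gamma_{23} with a^2 + b12^2 + b13^2 + b23^2 = 1 (so R^-1 = ~R). Expanding the columns R e_j ~R gives tr M = 4a^2 - 1 and, from the antisymmetric part, M21 - M12 = -4a*b12, M13 - M31 = 4a*b13, M32 - M23 = -4a*b23.
Here tr M = \frac{407}{169}, so a^2 = (1 + tr M)/4 = \frac{144}{169} and a = ±\frac{12}{13}. Taking a = \frac{12}{13}: M21 - M12 = 0, M13 - M31 = -\frac{240}{169}, M32 - M23 = 0, giving b12 = 0, b13 = -\frac{5}{13}, b23 = 0, i.e. R = \frac{12}{13} - \frac{5}{13} \gamma_{13}.
Its \gamma_{13} coefficient is negative, so report the other preimage -R.
Answer: -\frac{12}{13} + \frac{5}{13} \gamma_{13}. Why the constraint matters: R and -R act identically through the sandwich — M has trace \frac{407}{169} either way — so only the sign condition on \gamma_{13} picks one of the two preimages.


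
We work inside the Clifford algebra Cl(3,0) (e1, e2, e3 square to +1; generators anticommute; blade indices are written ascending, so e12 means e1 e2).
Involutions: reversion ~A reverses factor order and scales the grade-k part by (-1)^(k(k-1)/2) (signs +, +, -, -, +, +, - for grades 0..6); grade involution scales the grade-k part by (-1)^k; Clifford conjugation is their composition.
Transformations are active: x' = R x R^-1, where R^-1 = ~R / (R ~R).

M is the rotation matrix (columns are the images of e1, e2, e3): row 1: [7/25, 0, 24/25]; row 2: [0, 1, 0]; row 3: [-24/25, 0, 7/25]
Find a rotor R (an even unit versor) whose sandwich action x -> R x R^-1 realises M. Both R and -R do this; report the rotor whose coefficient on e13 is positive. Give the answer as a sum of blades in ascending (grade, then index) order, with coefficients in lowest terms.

Method: write R = a + b12*e12 + b13*e13 + b23*e23 with a^2 + b12^2 + b13^2 + b23^2 = 1 (so R^-1 = ~R). Expanding the columns R e_j ~R gives tr M = 4a^2 - 1 and, from the antisymmetric part, M21 - M12 = -4a*b12, M13 - M31 = 4a*b13, M32 - M23 = -4a*b23.
Here tr M = 39/25, so a^2 = (1 + tr M)/4 = 16/25 and a = ±4/5. Taking a = 4/5: M21 - M12 = 0, M13 - M31 = 48/25, M32 - M23 = 0, giving b12 = 0, b13 = 3/5, b23 = 0, i.e. R = 4/5 + 3/5*e13.
Its e13 coefficient is already positive.
Answer: 4/5 + 3/5*e13. Recall the cover is two-to-one: with M of trace 39/25, both preimages act alike, and the stated e13 sign chooses the sheet.


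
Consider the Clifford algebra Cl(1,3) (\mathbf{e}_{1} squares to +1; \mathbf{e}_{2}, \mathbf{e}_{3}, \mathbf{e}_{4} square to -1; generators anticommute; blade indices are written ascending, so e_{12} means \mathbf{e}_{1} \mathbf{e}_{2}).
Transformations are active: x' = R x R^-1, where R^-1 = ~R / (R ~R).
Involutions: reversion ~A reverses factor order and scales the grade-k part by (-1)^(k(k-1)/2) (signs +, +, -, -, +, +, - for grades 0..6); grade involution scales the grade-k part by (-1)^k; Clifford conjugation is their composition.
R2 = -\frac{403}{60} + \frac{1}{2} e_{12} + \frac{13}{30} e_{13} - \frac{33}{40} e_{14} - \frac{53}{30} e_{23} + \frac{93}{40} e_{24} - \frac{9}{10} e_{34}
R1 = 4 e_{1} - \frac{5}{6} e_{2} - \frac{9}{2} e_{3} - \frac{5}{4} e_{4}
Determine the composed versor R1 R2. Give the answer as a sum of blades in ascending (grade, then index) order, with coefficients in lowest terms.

Distribute over the terms of R1 (each basis-blade product reordered to ascending indices, repeated generators contracted through their squares):
(4 e_{1}) R2 = -\frac{403}{15} e_{1} + 2 e_{2} + \frac{26}{15} e_{3} - \frac{33}{10} e_{4} - \frac{106}{15} e_{123} + \frac{93}{10} e_{124} - \frac{18}{5} e_{134}
(-\frac{5}{6} e_{2}) R2 = -\frac{5}{12} e_{1} + \frac{403}{72} e_{2} - \frac{53}{36} e_{3} + \frac{31}{16} e_{4} + \frac{13}{36} e_{123} - \frac{11}{16} e_{124} + \frac{3}{4} e_{234}
(-\frac{9}{2} e_{3}) R2 = -\frac{39}{20} e_{1} + \frac{159}{20} e_{2} + \frac{1209}{40} e_{3} - \frac{81}{20} e_{4} - \frac{9}{4} e_{123} - \frac{297}{80} e_{134} + \frac{837}{80} e_{234}
(-\frac{5}{4} e_{4}) R2 = \frac{33}{32} e_{1} - \frac{93}{32} e_{2} + \frac{9}{8} e_{3} + \frac{403}{48} e_{4} - \frac{5}{8} e_{124} - \frac{13}{24} e_{134} + \frac{53}{24} e_{234}
Summing the partial products and collecting blades:
Answer: -\frac{13537}{480} e_{1} + \frac{18203}{1440} e_{2} + \frac{569}{18} e_{3} + \frac{179}{60} e_{4} - \frac{403}{45} e_{123} + \frac{639}{80} e_{124} - \frac{377}{48} e_{134} + \frac{3221}{240} e_{234}


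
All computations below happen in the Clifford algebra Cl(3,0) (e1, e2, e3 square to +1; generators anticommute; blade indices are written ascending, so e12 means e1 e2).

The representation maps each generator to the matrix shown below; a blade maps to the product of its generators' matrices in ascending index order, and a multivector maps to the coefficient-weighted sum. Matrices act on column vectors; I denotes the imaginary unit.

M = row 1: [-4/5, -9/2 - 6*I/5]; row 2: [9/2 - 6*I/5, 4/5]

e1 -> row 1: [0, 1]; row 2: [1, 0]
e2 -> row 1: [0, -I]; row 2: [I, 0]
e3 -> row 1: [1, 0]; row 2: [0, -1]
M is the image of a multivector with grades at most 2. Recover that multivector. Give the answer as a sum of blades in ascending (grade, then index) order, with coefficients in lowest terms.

Method: 1, rho(e1), rho(e2), rho(e3) form a trace-orthogonal basis of the 2x2 complex matrices (tr(X Y) = 2 if X = Y, else 0), so M = m0*1 + m1*rho(e1) + m2*rho(e2) + m3*rho(e3) with m0 = tr(M)/2 = 0, m1 = tr(M rho(e1))/2 = -6*I/5, m2 = tr(M rho(e2))/2 = -9*I/2, m3 = tr(M rho(e3))/2 = -4/5.
Multiplying table entries, the bivector images are rho(e12) = I*rho(e3), rho(e13) = -I*rho(e2), rho(e23) = I*rho(e1); with real blade coefficients the real parts of m0..m3 are the coefficients of 1, e1, e2, e3 and the imaginary parts give the bivectors (e23: Im m1, e13: -Im m2, e12: Im m3).
Answer: -4/5*e3 + 9/2*e13 - 6/5*e23


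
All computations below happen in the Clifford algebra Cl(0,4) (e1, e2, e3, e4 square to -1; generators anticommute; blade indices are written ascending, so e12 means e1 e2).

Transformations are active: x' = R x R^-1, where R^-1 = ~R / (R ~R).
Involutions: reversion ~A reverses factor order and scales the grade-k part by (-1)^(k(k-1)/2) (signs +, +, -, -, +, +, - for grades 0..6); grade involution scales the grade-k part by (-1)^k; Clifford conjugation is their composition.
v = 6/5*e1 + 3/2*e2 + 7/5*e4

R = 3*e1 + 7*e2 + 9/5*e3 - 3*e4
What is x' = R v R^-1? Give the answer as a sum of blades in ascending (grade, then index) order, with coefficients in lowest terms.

~R = 3*e1 + 7*e2 + 9/5*e3 - 3*e4, and R ~R = -1756/25, so R^-1 = ~R / (-1756/25).
R v = -99/10 - 39/10*e12 - 54/25*e13 + 39/5*e14 - 27/10*e23 + 143/10*e24 + 63/25*e34
Answer: -3111/8780*e1 + 831/1756*e2 + 891/1756*e3 - 19717/8780*e4


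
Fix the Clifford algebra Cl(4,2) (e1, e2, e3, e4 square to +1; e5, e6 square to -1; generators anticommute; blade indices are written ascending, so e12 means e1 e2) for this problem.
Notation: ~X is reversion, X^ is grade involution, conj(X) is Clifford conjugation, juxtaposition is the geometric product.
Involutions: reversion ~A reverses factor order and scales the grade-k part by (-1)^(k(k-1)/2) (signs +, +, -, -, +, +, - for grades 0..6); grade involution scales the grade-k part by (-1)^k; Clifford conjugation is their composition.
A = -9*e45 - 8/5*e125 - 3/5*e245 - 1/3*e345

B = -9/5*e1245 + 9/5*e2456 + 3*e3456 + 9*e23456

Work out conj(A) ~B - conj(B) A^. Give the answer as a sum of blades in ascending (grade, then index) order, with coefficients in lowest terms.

first term: -27/25*e1 - 72/25*e4 - 52/25*e6 - 81/5*e12 + 96/5*e26 + 108/5*e36 + 3/5*e123 + 72/25*e146 + 399/5*e236 - 72/5*e1346 + 24/5*e12346
second term: -27/25*e1 - 72/25*e4 - 52/25*e6 + 81/5*e12 - 66/5*e26 - 162/5*e36 - 3/5*e123 - 72/25*e146 + 411/5*e236 + 72/5*e1346 + 24/5*e12346
Answer: -162/5*e12 + 162/5*e26 + 54*e36 + 6/5*e123 + 144/25*e146 - 12/5*e236 - 144/5*e1346


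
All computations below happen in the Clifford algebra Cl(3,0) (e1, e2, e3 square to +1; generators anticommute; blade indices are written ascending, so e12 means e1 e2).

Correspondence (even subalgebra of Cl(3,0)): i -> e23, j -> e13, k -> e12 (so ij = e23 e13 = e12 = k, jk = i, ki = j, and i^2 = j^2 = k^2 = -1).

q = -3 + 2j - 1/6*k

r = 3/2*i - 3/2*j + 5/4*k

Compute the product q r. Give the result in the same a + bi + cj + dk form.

In blades: q = -3 - 1/6*e12 + 2*e13, r = 5/4*e12 - 3/2*e13 + 3/2*e23.
Distribute q over r term by term (generator squares from the signature, products reordered to ascending indices): (-3)*r = -15/4*e12 + 9/2*e13 - 9/2*e23; (-1/6*e12)*r = 5/24 - 1/4*e13 - 1/4*e23; (2*e13)*r = 3 - 3*e12 + 5/2*e23.
Sum: 77/24 - 27/4*e12 + 17/4*e13 - 9/4*e23; translating back through the correspondence:
Answer: 77/24 - 9/4*i + 17/4*j - 27/4*k
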